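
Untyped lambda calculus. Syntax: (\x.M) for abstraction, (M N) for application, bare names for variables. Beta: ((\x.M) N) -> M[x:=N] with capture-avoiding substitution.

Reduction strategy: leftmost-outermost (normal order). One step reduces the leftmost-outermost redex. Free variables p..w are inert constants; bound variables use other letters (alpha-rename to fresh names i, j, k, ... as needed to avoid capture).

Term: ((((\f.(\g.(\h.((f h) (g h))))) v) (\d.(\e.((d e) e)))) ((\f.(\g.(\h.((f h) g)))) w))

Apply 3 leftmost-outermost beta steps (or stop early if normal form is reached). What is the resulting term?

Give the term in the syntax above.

Answer: ((v ((\f.(\g.(\h.((f h) g)))) w)) ((\d.(\e.((d e) e))) ((\f.(\g.(\h.((f h) g)))) w)))

Derivation:
Step 0: ((((\f.(\g.(\h.((f h) (g h))))) v) (\d.(\e.((d e) e)))) ((\f.(\g.(\h.((f h) g)))) w))
Step 1: (((\g.(\h.((v h) (g h)))) (\d.(\e.((d e) e)))) ((\f.(\g.(\h.((f h) g)))) w))
Step 2: ((\h.((v h) ((\d.(\e.((d e) e))) h))) ((\f.(\g.(\h.((f h) g)))) w))
Step 3: ((v ((\f.(\g.(\h.((f h) g)))) w)) ((\d.(\e.((d e) e))) ((\f.(\g.(\h.((f h) g)))) w)))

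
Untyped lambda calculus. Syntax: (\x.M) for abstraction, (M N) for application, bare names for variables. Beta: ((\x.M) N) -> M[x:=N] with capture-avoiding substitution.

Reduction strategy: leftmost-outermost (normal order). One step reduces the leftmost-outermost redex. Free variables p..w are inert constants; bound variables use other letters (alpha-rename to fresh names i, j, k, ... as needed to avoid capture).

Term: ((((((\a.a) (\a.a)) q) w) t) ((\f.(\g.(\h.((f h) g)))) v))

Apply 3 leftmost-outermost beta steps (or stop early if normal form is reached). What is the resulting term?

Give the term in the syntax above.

Answer: (((q w) t) (\g.(\h.((v h) g))))

Derivation:
Step 0: ((((((\a.a) (\a.a)) q) w) t) ((\f.(\g.(\h.((f h) g)))) v))
Step 1: (((((\a.a) q) w) t) ((\f.(\g.(\h.((f h) g)))) v))
Step 2: (((q w) t) ((\f.(\g.(\h.((f h) g)))) v))
Step 3: (((q w) t) (\g.(\h.((v h) g))))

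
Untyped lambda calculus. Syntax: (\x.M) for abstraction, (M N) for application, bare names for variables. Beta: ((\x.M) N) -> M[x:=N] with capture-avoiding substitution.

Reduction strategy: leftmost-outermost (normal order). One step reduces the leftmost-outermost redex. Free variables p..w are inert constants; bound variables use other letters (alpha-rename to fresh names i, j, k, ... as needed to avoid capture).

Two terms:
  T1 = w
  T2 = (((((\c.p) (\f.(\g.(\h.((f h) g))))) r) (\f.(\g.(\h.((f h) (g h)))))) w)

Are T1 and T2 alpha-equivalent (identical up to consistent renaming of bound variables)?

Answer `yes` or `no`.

Answer: no

Derivation:
Term 1: w
Term 2: (((((\c.p) (\f.(\g.(\h.((f h) g))))) r) (\f.(\g.(\h.((f h) (g h)))))) w)
Alpha-equivalence: compare structure up to binder renaming.
Result: False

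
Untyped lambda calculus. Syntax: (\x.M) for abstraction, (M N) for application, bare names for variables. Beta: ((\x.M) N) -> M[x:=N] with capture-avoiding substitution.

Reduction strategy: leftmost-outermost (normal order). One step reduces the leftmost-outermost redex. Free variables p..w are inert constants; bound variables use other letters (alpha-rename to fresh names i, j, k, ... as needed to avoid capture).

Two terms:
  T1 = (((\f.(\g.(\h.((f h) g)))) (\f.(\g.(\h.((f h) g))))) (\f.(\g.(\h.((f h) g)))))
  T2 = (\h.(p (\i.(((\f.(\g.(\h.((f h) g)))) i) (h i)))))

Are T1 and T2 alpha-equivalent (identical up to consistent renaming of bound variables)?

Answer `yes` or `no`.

Term 1: (((\f.(\g.(\h.((f h) g)))) (\f.(\g.(\h.((f h) g))))) (\f.(\g.(\h.((f h) g)))))
Term 2: (\h.(p (\i.(((\f.(\g.(\h.((f h) g)))) i) (h i)))))
Alpha-equivalence: compare structure up to binder renaming.
Result: False

Answer: no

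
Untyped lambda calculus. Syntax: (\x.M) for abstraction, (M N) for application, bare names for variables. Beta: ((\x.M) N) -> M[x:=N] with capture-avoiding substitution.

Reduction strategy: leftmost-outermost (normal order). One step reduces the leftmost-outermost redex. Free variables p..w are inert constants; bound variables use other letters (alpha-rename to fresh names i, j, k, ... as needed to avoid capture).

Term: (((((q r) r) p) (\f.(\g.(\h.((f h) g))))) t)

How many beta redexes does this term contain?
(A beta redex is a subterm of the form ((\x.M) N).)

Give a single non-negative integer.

Answer: 0

Derivation:
Term: (((((q r) r) p) (\f.(\g.(\h.((f h) g))))) t)
  (no redexes)
Total redexes: 0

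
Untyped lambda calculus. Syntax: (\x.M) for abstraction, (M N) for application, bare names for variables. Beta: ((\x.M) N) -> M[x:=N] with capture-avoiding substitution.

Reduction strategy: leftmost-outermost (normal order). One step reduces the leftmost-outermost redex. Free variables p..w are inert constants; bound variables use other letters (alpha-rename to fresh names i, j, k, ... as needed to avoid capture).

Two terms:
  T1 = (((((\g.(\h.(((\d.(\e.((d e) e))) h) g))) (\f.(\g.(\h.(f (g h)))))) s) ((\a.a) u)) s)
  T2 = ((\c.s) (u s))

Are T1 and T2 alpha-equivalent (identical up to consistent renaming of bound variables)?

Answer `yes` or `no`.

Term 1: (((((\g.(\h.(((\d.(\e.((d e) e))) h) g))) (\f.(\g.(\h.(f (g h)))))) s) ((\a.a) u)) s)
Term 2: ((\c.s) (u s))
Alpha-equivalence: compare structure up to binder renaming.
Result: False

Answer: no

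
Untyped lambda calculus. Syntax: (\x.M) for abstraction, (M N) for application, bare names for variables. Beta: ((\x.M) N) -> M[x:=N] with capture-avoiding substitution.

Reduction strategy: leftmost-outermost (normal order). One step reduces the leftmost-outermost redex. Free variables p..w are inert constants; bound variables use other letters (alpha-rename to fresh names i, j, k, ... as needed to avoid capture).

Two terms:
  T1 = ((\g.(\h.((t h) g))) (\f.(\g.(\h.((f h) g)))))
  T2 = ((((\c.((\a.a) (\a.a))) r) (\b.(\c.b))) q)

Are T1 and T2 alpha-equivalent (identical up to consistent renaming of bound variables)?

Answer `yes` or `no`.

Answer: no

Derivation:
Term 1: ((\g.(\h.((t h) g))) (\f.(\g.(\h.((f h) g)))))
Term 2: ((((\c.((\a.a) (\a.a))) r) (\b.(\c.b))) q)
Alpha-equivalence: compare structure up to binder renaming.
Result: False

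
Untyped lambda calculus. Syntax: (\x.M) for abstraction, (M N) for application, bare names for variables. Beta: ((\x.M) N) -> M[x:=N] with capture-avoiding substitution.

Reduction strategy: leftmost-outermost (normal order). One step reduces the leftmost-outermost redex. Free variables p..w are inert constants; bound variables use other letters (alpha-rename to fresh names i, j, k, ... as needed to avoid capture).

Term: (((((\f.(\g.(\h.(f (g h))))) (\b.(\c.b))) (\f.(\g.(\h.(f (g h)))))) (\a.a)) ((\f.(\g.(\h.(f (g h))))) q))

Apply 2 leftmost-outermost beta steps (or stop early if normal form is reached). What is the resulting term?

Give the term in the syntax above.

Step 0: (((((\f.(\g.(\h.(f (g h))))) (\b.(\c.b))) (\f.(\g.(\h.(f (g h)))))) (\a.a)) ((\f.(\g.(\h.(f (g h))))) q))
Step 1: ((((\g.(\h.((\b.(\c.b)) (g h)))) (\f.(\g.(\h.(f (g h)))))) (\a.a)) ((\f.(\g.(\h.(f (g h))))) q))
Step 2: (((\h.((\b.(\c.b)) ((\f.(\g.(\h.(f (g h))))) h))) (\a.a)) ((\f.(\g.(\h.(f (g h))))) q))

Answer: (((\h.((\b.(\c.b)) ((\f.(\g.(\h.(f (g h))))) h))) (\a.a)) ((\f.(\g.(\h.(f (g h))))) q))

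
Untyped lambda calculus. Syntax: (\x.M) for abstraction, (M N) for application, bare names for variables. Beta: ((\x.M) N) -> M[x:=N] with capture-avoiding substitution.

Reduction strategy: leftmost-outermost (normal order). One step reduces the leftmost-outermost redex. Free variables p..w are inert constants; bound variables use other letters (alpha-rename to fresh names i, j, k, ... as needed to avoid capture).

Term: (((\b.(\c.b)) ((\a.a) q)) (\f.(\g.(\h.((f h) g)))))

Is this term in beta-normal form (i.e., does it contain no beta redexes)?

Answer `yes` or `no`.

Answer: no

Derivation:
Term: (((\b.(\c.b)) ((\a.a) q)) (\f.(\g.(\h.((f h) g)))))
Found 2 beta redex(es).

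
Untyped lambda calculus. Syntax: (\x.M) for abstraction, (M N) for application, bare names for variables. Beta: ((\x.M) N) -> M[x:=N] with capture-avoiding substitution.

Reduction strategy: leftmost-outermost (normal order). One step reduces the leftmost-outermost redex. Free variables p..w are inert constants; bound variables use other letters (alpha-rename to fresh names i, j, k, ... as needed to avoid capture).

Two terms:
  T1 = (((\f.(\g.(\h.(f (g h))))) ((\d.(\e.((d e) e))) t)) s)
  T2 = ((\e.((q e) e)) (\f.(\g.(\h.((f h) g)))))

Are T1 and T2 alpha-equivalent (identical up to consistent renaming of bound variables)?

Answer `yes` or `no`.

Term 1: (((\f.(\g.(\h.(f (g h))))) ((\d.(\e.((d e) e))) t)) s)
Term 2: ((\e.((q e) e)) (\f.(\g.(\h.((f h) g)))))
Alpha-equivalence: compare structure up to binder renaming.
Result: False

Answer: no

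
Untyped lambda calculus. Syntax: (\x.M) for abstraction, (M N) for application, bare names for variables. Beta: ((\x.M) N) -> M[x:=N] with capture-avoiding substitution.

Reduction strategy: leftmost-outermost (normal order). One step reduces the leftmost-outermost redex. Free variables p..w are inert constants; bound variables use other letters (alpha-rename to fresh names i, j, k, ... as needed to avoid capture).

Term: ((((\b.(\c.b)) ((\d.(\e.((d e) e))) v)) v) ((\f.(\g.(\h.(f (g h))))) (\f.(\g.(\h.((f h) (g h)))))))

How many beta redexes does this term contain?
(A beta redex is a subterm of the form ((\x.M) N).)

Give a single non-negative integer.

Term: ((((\b.(\c.b)) ((\d.(\e.((d e) e))) v)) v) ((\f.(\g.(\h.(f (g h))))) (\f.(\g.(\h.((f h) (g h)))))))
  Redex: ((\b.(\c.b)) ((\d.(\e.((d e) e))) v))
  Redex: ((\d.(\e.((d e) e))) v)
  Redex: ((\f.(\g.(\h.(f (g h))))) (\f.(\g.(\h.((f h) (g h))))))
Total redexes: 3

Answer: 3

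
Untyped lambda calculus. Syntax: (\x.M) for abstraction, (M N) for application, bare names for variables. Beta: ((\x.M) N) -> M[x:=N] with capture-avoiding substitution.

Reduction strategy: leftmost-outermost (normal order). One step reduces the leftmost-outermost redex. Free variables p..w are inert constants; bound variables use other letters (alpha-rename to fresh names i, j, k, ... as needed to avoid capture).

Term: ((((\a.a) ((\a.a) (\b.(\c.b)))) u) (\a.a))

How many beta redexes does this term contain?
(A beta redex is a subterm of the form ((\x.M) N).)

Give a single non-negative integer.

Answer: 2

Derivation:
Term: ((((\a.a) ((\a.a) (\b.(\c.b)))) u) (\a.a))
  Redex: ((\a.a) ((\a.a) (\b.(\c.b))))
  Redex: ((\a.a) (\b.(\c.b)))
Total redexes: 2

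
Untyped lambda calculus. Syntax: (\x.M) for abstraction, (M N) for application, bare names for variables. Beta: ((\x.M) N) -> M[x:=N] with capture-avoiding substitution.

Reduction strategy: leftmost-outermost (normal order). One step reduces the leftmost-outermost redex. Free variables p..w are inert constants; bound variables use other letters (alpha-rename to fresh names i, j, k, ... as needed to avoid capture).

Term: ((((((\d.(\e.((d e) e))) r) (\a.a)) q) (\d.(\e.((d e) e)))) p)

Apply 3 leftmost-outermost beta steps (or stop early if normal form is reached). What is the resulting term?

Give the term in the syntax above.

Step 0: ((((((\d.(\e.((d e) e))) r) (\a.a)) q) (\d.(\e.((d e) e)))) p)
Step 1: (((((\e.((r e) e)) (\a.a)) q) (\d.(\e.((d e) e)))) p)
Step 2: (((((r (\a.a)) (\a.a)) q) (\d.(\e.((d e) e)))) p)
Step 3: (normal form reached)

Answer: (((((r (\a.a)) (\a.a)) q) (\d.(\e.((d e) e)))) p)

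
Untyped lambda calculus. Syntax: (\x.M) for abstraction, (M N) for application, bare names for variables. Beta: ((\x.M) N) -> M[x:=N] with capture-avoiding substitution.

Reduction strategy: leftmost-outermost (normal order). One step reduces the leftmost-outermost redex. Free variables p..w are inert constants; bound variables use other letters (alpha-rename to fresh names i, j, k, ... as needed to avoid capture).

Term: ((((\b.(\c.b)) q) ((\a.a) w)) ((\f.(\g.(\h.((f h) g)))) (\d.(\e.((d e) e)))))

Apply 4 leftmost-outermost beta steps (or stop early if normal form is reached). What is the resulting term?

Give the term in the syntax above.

Answer: (q (\g.(\h.((\e.((h e) e)) g))))

Derivation:
Step 0: ((((\b.(\c.b)) q) ((\a.a) w)) ((\f.(\g.(\h.((f h) g)))) (\d.(\e.((d e) e)))))
Step 1: (((\c.q) ((\a.a) w)) ((\f.(\g.(\h.((f h) g)))) (\d.(\e.((d e) e)))))
Step 2: (q ((\f.(\g.(\h.((f h) g)))) (\d.(\e.((d e) e)))))
Step 3: (q (\g.(\h.(((\d.(\e.((d e) e))) h) g))))
Step 4: (q (\g.(\h.((\e.((h e) e)) g))))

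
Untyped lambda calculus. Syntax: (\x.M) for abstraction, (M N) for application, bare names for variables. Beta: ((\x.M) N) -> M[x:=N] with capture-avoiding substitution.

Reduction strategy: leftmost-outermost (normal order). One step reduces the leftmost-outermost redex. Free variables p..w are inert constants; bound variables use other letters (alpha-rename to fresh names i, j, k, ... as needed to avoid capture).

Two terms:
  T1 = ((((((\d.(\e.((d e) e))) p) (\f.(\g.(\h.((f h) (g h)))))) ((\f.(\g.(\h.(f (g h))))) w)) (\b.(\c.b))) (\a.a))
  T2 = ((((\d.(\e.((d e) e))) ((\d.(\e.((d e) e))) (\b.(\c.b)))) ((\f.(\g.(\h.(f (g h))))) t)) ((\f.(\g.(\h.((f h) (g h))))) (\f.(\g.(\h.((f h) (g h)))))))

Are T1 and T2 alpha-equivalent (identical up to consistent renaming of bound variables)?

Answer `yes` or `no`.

Term 1: ((((((\d.(\e.((d e) e))) p) (\f.(\g.(\h.((f h) (g h)))))) ((\f.(\g.(\h.(f (g h))))) w)) (\b.(\c.b))) (\a.a))
Term 2: ((((\d.(\e.((d e) e))) ((\d.(\e.((d e) e))) (\b.(\c.b)))) ((\f.(\g.(\h.(f (g h))))) t)) ((\f.(\g.(\h.((f h) (g h))))) (\f.(\g.(\h.((f h) (g h)))))))
Alpha-equivalence: compare structure up to binder renaming.
Result: False

Answer: no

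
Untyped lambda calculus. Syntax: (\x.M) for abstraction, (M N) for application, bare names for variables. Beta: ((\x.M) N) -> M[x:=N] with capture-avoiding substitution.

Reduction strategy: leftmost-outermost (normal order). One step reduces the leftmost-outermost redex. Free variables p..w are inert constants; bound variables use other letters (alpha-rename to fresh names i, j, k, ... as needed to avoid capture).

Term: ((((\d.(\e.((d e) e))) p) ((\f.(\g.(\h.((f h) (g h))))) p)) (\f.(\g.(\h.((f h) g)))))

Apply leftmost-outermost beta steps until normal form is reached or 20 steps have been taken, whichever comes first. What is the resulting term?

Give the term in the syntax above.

Step 0: ((((\d.(\e.((d e) e))) p) ((\f.(\g.(\h.((f h) (g h))))) p)) (\f.(\g.(\h.((f h) g)))))
Step 1: (((\e.((p e) e)) ((\f.(\g.(\h.((f h) (g h))))) p)) (\f.(\g.(\h.((f h) g)))))
Step 2: (((p ((\f.(\g.(\h.((f h) (g h))))) p)) ((\f.(\g.(\h.((f h) (g h))))) p)) (\f.(\g.(\h.((f h) g)))))
Step 3: (((p (\g.(\h.((p h) (g h))))) ((\f.(\g.(\h.((f h) (g h))))) p)) (\f.(\g.(\h.((f h) g)))))
Step 4: (((p (\g.(\h.((p h) (g h))))) (\g.(\h.((p h) (g h))))) (\f.(\g.(\h.((f h) g)))))

Answer: (((p (\g.(\h.((p h) (g h))))) (\g.(\h.((p h) (g h))))) (\f.(\g.(\h.((f h) g)))))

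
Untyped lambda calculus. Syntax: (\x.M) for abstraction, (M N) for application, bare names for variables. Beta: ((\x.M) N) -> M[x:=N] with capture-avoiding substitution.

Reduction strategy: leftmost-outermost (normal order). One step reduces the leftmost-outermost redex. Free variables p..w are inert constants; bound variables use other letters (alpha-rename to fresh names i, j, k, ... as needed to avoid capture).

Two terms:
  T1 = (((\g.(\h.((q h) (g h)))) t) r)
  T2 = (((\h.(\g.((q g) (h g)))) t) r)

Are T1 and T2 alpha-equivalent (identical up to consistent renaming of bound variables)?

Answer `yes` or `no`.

Term 1: (((\g.(\h.((q h) (g h)))) t) r)
Term 2: (((\h.(\g.((q g) (h g)))) t) r)
Alpha-equivalence: compare structure up to binder renaming.
Result: True

Answer: yes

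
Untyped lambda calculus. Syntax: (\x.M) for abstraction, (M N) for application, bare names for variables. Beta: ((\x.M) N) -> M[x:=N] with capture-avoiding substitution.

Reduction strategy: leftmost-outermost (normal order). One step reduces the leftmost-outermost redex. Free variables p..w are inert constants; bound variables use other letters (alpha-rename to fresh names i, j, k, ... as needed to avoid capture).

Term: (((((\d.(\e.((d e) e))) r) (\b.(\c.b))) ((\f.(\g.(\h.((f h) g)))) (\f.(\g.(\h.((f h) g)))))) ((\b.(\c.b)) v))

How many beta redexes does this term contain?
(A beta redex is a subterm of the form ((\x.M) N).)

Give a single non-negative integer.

Answer: 3

Derivation:
Term: (((((\d.(\e.((d e) e))) r) (\b.(\c.b))) ((\f.(\g.(\h.((f h) g)))) (\f.(\g.(\h.((f h) g)))))) ((\b.(\c.b)) v))
  Redex: ((\d.(\e.((d e) e))) r)
  Redex: ((\f.(\g.(\h.((f h) g)))) (\f.(\g.(\h.((f h) g)))))
  Redex: ((\b.(\c.b)) v)
Total redexes: 3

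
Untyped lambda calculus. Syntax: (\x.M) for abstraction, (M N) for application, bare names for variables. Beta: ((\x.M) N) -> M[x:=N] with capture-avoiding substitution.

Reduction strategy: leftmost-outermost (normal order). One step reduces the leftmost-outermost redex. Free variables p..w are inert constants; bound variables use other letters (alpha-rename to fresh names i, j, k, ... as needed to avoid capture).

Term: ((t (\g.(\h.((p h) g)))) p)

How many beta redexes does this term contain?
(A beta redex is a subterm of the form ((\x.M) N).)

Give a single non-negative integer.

Term: ((t (\g.(\h.((p h) g)))) p)
  (no redexes)
Total redexes: 0

Answer: 0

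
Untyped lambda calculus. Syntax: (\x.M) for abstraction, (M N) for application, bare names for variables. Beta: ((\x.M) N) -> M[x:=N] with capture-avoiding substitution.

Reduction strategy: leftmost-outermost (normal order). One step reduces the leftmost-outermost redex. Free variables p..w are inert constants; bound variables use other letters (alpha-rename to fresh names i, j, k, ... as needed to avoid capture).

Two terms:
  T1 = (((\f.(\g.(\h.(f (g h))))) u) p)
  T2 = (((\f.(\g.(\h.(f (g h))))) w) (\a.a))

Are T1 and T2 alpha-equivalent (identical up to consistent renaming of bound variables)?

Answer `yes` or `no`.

Answer: no

Derivation:
Term 1: (((\f.(\g.(\h.(f (g h))))) u) p)
Term 2: (((\f.(\g.(\h.(f (g h))))) w) (\a.a))
Alpha-equivalence: compare structure up to binder renaming.
Result: False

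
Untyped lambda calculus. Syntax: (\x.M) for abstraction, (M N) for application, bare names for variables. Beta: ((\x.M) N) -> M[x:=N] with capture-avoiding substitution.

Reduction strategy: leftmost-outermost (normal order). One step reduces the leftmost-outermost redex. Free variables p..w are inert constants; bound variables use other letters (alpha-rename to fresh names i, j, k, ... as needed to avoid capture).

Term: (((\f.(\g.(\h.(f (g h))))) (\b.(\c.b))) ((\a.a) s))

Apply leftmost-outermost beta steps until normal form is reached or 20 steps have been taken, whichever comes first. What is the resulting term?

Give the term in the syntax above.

Answer: (\h.(\c.(s h)))

Derivation:
Step 0: (((\f.(\g.(\h.(f (g h))))) (\b.(\c.b))) ((\a.a) s))
Step 1: ((\g.(\h.((\b.(\c.b)) (g h)))) ((\a.a) s))
Step 2: (\h.((\b.(\c.b)) (((\a.a) s) h)))
Step 3: (\h.(\c.(((\a.a) s) h)))
Step 4: (\h.(\c.(s h)))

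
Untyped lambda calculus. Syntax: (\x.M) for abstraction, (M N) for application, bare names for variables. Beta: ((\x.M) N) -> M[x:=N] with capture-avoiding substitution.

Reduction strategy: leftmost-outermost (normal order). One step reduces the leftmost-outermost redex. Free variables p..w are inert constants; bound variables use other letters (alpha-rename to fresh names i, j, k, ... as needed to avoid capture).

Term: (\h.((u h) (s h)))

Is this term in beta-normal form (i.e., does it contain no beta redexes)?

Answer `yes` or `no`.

Answer: yes

Derivation:
Term: (\h.((u h) (s h)))
No beta redexes found.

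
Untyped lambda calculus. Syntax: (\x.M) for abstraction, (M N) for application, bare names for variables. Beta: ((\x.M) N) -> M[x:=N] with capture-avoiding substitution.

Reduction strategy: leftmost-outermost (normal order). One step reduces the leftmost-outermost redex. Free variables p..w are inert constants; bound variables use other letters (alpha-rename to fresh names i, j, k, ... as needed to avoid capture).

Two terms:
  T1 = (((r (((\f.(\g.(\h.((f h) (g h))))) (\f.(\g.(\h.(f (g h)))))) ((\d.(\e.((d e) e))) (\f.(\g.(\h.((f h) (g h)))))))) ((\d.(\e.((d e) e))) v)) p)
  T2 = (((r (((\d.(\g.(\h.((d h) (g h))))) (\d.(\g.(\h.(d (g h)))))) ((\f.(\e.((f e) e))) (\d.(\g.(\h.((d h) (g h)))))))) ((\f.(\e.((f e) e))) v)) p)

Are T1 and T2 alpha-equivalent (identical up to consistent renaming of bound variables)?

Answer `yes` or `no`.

Term 1: (((r (((\f.(\g.(\h.((f h) (g h))))) (\f.(\g.(\h.(f (g h)))))) ((\d.(\e.((d e) e))) (\f.(\g.(\h.((f h) (g h)))))))) ((\d.(\e.((d e) e))) v)) p)
Term 2: (((r (((\d.(\g.(\h.((d h) (g h))))) (\d.(\g.(\h.(d (g h)))))) ((\f.(\e.((f e) e))) (\d.(\g.(\h.((d h) (g h)))))))) ((\f.(\e.((f e) e))) v)) p)
Alpha-equivalence: compare structure up to binder renaming.
Result: True

Answer: yes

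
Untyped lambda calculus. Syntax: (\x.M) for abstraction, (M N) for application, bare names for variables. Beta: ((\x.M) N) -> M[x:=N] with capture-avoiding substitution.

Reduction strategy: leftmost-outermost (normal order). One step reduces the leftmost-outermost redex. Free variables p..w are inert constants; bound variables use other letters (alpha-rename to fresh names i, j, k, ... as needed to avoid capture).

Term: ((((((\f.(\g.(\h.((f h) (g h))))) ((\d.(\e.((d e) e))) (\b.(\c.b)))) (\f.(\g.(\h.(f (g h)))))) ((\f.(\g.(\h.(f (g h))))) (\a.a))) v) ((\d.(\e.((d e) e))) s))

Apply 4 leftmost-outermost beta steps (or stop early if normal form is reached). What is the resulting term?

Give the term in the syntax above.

Step 0: ((((((\f.(\g.(\h.((f h) (g h))))) ((\d.(\e.((d e) e))) (\b.(\c.b)))) (\f.(\g.(\h.(f (g h)))))) ((\f.(\g.(\h.(f (g h))))) (\a.a))) v) ((\d.(\e.((d e) e))) s))
Step 1: (((((\g.(\h.((((\d.(\e.((d e) e))) (\b.(\c.b))) h) (g h)))) (\f.(\g.(\h.(f (g h)))))) ((\f.(\g.(\h.(f (g h))))) (\a.a))) v) ((\d.(\e.((d e) e))) s))
Step 2: ((((\h.((((\d.(\e.((d e) e))) (\b.(\c.b))) h) ((\f.(\g.(\h.(f (g h))))) h))) ((\f.(\g.(\h.(f (g h))))) (\a.a))) v) ((\d.(\e.((d e) e))) s))
Step 3: ((((((\d.(\e.((d e) e))) (\b.(\c.b))) ((\f.(\g.(\h.(f (g h))))) (\a.a))) ((\f.(\g.(\h.(f (g h))))) ((\f.(\g.(\h.(f (g h))))) (\a.a)))) v) ((\d.(\e.((d e) e))) s))
Step 4: (((((\e.(((\b.(\c.b)) e) e)) ((\f.(\g.(\h.(f (g h))))) (\a.a))) ((\f.(\g.(\h.(f (g h))))) ((\f.(\g.(\h.(f (g h))))) (\a.a)))) v) ((\d.(\e.((d e) e))) s))

Answer: (((((\e.(((\b.(\c.b)) e) e)) ((\f.(\g.(\h.(f (g h))))) (\a.a))) ((\f.(\g.(\h.(f (g h))))) ((\f.(\g.(\h.(f (g h))))) (\a.a)))) v) ((\d.(\e.((d e) e))) s))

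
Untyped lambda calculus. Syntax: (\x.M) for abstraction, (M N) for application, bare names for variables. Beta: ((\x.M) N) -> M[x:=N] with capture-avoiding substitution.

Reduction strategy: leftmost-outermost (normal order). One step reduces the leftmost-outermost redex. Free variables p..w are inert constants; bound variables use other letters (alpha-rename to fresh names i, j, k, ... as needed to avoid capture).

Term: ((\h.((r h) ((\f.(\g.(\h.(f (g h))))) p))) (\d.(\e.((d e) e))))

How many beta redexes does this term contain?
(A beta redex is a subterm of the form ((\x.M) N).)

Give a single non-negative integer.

Term: ((\h.((r h) ((\f.(\g.(\h.(f (g h))))) p))) (\d.(\e.((d e) e))))
  Redex: ((\h.((r h) ((\f.(\g.(\h.(f (g h))))) p))) (\d.(\e.((d e) e))))
  Redex: ((\f.(\g.(\h.(f (g h))))) p)
Total redexes: 2

Answer: 2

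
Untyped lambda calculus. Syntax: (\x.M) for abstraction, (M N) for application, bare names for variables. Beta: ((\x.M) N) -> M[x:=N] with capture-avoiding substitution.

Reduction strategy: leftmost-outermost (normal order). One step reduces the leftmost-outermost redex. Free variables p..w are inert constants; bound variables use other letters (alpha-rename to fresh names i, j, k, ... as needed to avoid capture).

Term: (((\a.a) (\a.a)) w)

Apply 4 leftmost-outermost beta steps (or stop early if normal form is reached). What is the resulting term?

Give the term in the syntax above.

Step 0: (((\a.a) (\a.a)) w)
Step 1: ((\a.a) w)
Step 2: w
Step 3: (normal form reached)

Answer: w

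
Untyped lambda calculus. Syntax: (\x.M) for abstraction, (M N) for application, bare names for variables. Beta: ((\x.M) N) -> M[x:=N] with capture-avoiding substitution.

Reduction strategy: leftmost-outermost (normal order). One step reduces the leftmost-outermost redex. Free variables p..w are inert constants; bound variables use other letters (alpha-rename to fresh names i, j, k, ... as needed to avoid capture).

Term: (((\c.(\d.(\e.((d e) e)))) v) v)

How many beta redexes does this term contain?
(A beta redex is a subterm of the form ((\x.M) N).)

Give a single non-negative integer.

Answer: 1

Derivation:
Term: (((\c.(\d.(\e.((d e) e)))) v) v)
  Redex: ((\c.(\d.(\e.((d e) e)))) v)
Total redexes: 1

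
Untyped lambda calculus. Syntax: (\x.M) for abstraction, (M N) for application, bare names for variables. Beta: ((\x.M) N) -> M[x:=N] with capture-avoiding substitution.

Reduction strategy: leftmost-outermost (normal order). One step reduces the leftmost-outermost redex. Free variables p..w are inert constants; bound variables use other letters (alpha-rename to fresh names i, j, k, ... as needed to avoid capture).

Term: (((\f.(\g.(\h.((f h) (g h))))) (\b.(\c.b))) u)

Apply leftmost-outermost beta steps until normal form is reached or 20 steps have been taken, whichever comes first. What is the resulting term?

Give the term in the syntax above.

Step 0: (((\f.(\g.(\h.((f h) (g h))))) (\b.(\c.b))) u)
Step 1: ((\g.(\h.(((\b.(\c.b)) h) (g h)))) u)
Step 2: (\h.(((\b.(\c.b)) h) (u h)))
Step 3: (\h.((\c.h) (u h)))
Step 4: (\h.h)

Answer: (\h.h)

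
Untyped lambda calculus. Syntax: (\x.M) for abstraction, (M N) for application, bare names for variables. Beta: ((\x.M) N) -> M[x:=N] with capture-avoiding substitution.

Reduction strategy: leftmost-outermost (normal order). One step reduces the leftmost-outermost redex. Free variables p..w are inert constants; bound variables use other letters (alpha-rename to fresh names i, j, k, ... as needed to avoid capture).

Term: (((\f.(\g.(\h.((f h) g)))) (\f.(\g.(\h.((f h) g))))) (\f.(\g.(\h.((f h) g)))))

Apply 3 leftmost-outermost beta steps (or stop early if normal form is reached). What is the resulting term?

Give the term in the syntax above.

Step 0: (((\f.(\g.(\h.((f h) g)))) (\f.(\g.(\h.((f h) g))))) (\f.(\g.(\h.((f h) g)))))
Step 1: ((\g.(\h.(((\f.(\g.(\h.((f h) g)))) h) g))) (\f.(\g.(\h.((f h) g)))))
Step 2: (\h.(((\f.(\g.(\h.((f h) g)))) h) (\f.(\g.(\h.((f h) g))))))
Step 3: (\h.((\g.(\i.((h i) g))) (\f.(\g.(\h.((f h) g))))))

Answer: (\h.((\g.(\i.((h i) g))) (\f.(\g.(\h.((f h) g))))))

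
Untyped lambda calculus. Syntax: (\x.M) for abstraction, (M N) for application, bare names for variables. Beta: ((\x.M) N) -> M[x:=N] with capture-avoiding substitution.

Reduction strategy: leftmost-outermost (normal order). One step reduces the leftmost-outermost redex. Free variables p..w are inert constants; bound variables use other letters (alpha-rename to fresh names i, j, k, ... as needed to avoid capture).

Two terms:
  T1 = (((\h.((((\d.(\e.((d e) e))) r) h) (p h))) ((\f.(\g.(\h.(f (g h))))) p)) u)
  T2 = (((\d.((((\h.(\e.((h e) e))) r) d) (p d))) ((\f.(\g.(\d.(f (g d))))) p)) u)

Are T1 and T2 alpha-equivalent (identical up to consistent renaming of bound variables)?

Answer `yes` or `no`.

Term 1: (((\h.((((\d.(\e.((d e) e))) r) h) (p h))) ((\f.(\g.(\h.(f (g h))))) p)) u)
Term 2: (((\d.((((\h.(\e.((h e) e))) r) d) (p d))) ((\f.(\g.(\d.(f (g d))))) p)) u)
Alpha-equivalence: compare structure up to binder renaming.
Result: True

Answer: yes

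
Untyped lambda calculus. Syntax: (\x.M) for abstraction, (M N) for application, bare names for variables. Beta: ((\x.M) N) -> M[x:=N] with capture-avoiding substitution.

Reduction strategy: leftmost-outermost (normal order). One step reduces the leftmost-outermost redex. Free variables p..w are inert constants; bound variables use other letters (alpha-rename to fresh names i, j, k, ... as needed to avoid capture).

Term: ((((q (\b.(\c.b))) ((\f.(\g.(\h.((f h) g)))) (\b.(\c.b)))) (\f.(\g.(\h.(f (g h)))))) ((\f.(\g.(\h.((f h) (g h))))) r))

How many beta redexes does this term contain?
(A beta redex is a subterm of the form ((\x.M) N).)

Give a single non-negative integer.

Term: ((((q (\b.(\c.b))) ((\f.(\g.(\h.((f h) g)))) (\b.(\c.b)))) (\f.(\g.(\h.(f (g h)))))) ((\f.(\g.(\h.((f h) (g h))))) r))
  Redex: ((\f.(\g.(\h.((f h) g)))) (\b.(\c.b)))
  Redex: ((\f.(\g.(\h.((f h) (g h))))) r)
Total redexes: 2

Answer: 2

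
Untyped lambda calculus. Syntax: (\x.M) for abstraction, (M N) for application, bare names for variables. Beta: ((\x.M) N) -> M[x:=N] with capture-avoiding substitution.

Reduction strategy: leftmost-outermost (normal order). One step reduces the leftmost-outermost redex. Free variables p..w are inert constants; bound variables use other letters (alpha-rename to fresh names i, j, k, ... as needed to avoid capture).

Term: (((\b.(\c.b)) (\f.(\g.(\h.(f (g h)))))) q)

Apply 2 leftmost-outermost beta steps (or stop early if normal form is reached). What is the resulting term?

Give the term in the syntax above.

Step 0: (((\b.(\c.b)) (\f.(\g.(\h.(f (g h)))))) q)
Step 1: ((\c.(\f.(\g.(\h.(f (g h)))))) q)
Step 2: (\f.(\g.(\h.(f (g h)))))

Answer: (\f.(\g.(\h.(f (g h)))))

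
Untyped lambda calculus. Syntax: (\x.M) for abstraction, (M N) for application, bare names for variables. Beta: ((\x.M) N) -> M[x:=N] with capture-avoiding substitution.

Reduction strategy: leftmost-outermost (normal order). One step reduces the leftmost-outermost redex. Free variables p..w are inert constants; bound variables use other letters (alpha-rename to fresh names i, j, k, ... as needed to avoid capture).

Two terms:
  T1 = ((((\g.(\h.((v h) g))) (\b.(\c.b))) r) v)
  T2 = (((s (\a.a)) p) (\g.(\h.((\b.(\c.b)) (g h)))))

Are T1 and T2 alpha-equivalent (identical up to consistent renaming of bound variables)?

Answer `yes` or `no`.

Answer: no

Derivation:
Term 1: ((((\g.(\h.((v h) g))) (\b.(\c.b))) r) v)
Term 2: (((s (\a.a)) p) (\g.(\h.((\b.(\c.b)) (g h)))))
Alpha-equivalence: compare structure up to binder renaming.
Result: False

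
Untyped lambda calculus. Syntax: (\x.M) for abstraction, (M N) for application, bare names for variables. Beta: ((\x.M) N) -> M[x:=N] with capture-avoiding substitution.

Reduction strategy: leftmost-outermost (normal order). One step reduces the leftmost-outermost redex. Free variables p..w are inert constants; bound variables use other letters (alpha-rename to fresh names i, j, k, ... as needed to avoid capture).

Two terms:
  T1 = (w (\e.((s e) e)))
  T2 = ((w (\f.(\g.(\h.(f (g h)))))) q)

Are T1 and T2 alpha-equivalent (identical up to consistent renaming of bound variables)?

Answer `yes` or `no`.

Term 1: (w (\e.((s e) e)))
Term 2: ((w (\f.(\g.(\h.(f (g h)))))) q)
Alpha-equivalence: compare structure up to binder renaming.
Result: False

Answer: no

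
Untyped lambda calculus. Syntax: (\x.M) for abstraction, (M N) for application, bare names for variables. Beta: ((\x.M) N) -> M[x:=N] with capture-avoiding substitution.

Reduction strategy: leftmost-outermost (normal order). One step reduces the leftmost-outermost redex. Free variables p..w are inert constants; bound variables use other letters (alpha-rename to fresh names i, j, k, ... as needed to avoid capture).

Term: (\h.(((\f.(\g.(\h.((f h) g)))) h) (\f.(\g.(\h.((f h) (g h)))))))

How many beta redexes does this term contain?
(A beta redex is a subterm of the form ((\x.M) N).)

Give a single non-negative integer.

Answer: 1

Derivation:
Term: (\h.(((\f.(\g.(\h.((f h) g)))) h) (\f.(\g.(\h.((f h) (g h)))))))
  Redex: ((\f.(\g.(\h.((f h) g)))) h)
Total redexes: 1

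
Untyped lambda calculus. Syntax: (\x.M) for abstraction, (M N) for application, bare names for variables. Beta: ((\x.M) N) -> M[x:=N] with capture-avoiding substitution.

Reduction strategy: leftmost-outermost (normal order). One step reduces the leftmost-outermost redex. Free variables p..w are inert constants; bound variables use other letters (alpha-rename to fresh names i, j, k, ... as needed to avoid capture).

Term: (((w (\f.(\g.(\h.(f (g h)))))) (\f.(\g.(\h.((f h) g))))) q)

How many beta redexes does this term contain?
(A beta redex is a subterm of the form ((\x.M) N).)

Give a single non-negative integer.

Answer: 0

Derivation:
Term: (((w (\f.(\g.(\h.(f (g h)))))) (\f.(\g.(\h.((f h) g))))) q)
  (no redexes)
Total redexes: 0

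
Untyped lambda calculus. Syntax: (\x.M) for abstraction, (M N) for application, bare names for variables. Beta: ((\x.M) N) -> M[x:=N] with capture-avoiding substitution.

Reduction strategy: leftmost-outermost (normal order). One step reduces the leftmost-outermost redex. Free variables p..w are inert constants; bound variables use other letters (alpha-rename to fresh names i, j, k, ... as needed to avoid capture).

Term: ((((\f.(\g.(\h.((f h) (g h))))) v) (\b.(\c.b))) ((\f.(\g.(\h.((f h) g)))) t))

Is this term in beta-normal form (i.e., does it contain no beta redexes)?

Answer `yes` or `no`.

Term: ((((\f.(\g.(\h.((f h) (g h))))) v) (\b.(\c.b))) ((\f.(\g.(\h.((f h) g)))) t))
Found 2 beta redex(es).

Answer: no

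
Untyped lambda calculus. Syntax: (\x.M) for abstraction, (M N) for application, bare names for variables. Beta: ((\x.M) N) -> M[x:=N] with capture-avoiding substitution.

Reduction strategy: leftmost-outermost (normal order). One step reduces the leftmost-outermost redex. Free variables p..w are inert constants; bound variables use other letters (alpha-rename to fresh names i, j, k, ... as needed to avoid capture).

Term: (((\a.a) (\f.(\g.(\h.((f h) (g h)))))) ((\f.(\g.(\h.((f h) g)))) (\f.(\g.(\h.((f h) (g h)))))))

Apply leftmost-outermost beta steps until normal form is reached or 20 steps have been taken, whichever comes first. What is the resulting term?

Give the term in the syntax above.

Answer: (\g.(\h.(\j.(((g h) j) (h j)))))

Derivation:
Step 0: (((\a.a) (\f.(\g.(\h.((f h) (g h)))))) ((\f.(\g.(\h.((f h) g)))) (\f.(\g.(\h.((f h) (g h)))))))
Step 1: ((\f.(\g.(\h.((f h) (g h))))) ((\f.(\g.(\h.((f h) g)))) (\f.(\g.(\h.((f h) (g h)))))))
Step 2: (\g.(\h.((((\f.(\g.(\h.((f h) g)))) (\f.(\g.(\h.((f h) (g h)))))) h) (g h))))
Step 3: (\g.(\h.(((\g.(\h.(((\f.(\g.(\h.((f h) (g h))))) h) g))) h) (g h))))
Step 4: (\g.(\h.((\i.(((\f.(\g.(\h.((f h) (g h))))) i) h)) (g h))))
Step 5: (\g.(\h.(((\f.(\g.(\h.((f h) (g h))))) (g h)) h)))
Step 6: (\g.(\h.((\i.(\j.(((g h) j) (i j)))) h)))
Step 7: (\g.(\h.(\j.(((g h) j) (h j)))))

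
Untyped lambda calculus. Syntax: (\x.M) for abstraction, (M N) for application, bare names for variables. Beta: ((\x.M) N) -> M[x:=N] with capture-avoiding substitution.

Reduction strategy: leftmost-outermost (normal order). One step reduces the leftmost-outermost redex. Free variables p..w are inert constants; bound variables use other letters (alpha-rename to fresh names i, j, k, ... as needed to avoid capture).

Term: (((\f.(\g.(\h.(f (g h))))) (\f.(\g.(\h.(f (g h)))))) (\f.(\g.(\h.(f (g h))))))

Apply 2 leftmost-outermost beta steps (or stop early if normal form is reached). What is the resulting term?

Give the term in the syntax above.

Step 0: (((\f.(\g.(\h.(f (g h))))) (\f.(\g.(\h.(f (g h)))))) (\f.(\g.(\h.(f (g h))))))
Step 1: ((\g.(\h.((\f.(\g.(\h.(f (g h))))) (g h)))) (\f.(\g.(\h.(f (g h))))))
Step 2: (\h.((\f.(\g.(\h.(f (g h))))) ((\f.(\g.(\h.(f (g h))))) h)))

Answer: (\h.((\f.(\g.(\h.(f (g h))))) ((\f.(\g.(\h.(f (g h))))) h)))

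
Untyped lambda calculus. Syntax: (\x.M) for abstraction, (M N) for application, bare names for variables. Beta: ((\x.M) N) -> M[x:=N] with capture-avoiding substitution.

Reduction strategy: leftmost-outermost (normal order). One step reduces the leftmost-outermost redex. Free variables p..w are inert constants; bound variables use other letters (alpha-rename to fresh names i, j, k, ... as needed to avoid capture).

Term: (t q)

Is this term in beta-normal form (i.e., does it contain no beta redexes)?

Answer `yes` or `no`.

Answer: yes

Derivation:
Term: (t q)
No beta redexes found.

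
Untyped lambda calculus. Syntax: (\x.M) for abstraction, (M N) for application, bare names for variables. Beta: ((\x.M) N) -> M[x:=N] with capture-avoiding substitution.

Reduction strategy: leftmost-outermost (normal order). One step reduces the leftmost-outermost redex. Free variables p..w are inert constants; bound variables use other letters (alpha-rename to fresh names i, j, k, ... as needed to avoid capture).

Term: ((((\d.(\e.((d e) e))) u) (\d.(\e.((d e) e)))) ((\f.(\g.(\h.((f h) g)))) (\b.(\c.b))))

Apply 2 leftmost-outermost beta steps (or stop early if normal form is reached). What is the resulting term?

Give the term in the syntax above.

Answer: (((u (\d.(\e.((d e) e)))) (\d.(\e.((d e) e)))) ((\f.(\g.(\h.((f h) g)))) (\b.(\c.b))))

Derivation:
Step 0: ((((\d.(\e.((d e) e))) u) (\d.(\e.((d e) e)))) ((\f.(\g.(\h.((f h) g)))) (\b.(\c.b))))
Step 1: (((\e.((u e) e)) (\d.(\e.((d e) e)))) ((\f.(\g.(\h.((f h) g)))) (\b.(\c.b))))
Step 2: (((u (\d.(\e.((d e) e)))) (\d.(\e.((d e) e)))) ((\f.(\g.(\h.((f h) g)))) (\b.(\c.b))))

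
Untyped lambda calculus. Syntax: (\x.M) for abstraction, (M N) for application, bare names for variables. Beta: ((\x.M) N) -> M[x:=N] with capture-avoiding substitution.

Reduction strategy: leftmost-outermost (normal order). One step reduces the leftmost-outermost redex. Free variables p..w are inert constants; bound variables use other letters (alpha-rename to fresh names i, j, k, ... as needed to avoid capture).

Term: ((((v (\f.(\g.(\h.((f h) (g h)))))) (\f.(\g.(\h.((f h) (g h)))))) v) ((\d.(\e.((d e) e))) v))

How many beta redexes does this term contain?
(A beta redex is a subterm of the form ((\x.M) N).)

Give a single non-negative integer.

Answer: 1

Derivation:
Term: ((((v (\f.(\g.(\h.((f h) (g h)))))) (\f.(\g.(\h.((f h) (g h)))))) v) ((\d.(\e.((d e) e))) v))
  Redex: ((\d.(\e.((d e) e))) v)
Total redexes: 1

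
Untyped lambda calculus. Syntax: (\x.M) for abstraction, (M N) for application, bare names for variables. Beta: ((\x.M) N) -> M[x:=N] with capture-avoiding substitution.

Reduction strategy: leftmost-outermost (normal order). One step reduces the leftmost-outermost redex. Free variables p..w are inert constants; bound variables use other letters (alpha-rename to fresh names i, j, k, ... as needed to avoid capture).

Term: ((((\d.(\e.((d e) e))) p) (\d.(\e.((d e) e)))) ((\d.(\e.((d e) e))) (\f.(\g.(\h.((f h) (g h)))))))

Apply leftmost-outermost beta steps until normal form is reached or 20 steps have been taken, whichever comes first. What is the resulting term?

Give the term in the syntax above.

Step 0: ((((\d.(\e.((d e) e))) p) (\d.(\e.((d e) e)))) ((\d.(\e.((d e) e))) (\f.(\g.(\h.((f h) (g h)))))))
Step 1: (((\e.((p e) e)) (\d.(\e.((d e) e)))) ((\d.(\e.((d e) e))) (\f.(\g.(\h.((f h) (g h)))))))
Step 2: (((p (\d.(\e.((d e) e)))) (\d.(\e.((d e) e)))) ((\d.(\e.((d e) e))) (\f.(\g.(\h.((f h) (g h)))))))
Step 3: (((p (\d.(\e.((d e) e)))) (\d.(\e.((d e) e)))) (\e.(((\f.(\g.(\h.((f h) (g h))))) e) e)))
Step 4: (((p (\d.(\e.((d e) e)))) (\d.(\e.((d e) e)))) (\e.((\g.(\h.((e h) (g h)))) e)))
Step 5: (((p (\d.(\e.((d e) e)))) (\d.(\e.((d e) e)))) (\e.(\h.((e h) (e h)))))

Answer: (((p (\d.(\e.((d e) e)))) (\d.(\e.((d e) e)))) (\e.(\h.((e h) (e h)))))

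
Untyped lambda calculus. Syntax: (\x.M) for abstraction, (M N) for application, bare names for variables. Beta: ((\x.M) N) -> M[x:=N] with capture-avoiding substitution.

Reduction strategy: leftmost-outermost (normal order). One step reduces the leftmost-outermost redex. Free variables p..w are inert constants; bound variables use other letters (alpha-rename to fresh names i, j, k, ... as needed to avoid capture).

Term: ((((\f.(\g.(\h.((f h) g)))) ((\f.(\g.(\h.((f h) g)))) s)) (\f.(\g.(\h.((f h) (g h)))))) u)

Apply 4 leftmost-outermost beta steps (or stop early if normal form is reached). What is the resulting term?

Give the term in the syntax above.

Step 0: ((((\f.(\g.(\h.((f h) g)))) ((\f.(\g.(\h.((f h) g)))) s)) (\f.(\g.(\h.((f h) (g h)))))) u)
Step 1: (((\g.(\h.((((\f.(\g.(\h.((f h) g)))) s) h) g))) (\f.(\g.(\h.((f h) (g h)))))) u)
Step 2: ((\h.((((\f.(\g.(\h.((f h) g)))) s) h) (\f.(\g.(\h.((f h) (g h))))))) u)
Step 3: ((((\f.(\g.(\h.((f h) g)))) s) u) (\f.(\g.(\h.((f h) (g h))))))
Step 4: (((\g.(\h.((s h) g))) u) (\f.(\g.(\h.((f h) (g h))))))

Answer: (((\g.(\h.((s h) g))) u) (\f.(\g.(\h.((f h) (g h))))))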